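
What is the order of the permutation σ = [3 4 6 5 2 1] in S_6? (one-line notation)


Cycle decomposition: (1 3 6) (2 4 5)
Cycle lengths: 3, 3
Order = lcm(3, 3) = 3

ord(σ) = 3


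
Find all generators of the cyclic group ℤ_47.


g generates ℤ_n iff gcd(g,n) = 1
Prime factors of 47: 47
Generators are g ∈ {1,...,46} not divisible by any of these primes.
Generators: {1, 2, 3, 4, 5, 6, 7, 8, 9, 10, 11, 12, 13, 14, 15, 16, 17, 18, 19, 20, 21, 22, 23, 24, 25, 26, 27, 28, 29, 30, 31, 32, 33, 34, 35, 36, 37, 38, 39, 40, 41, 42, 43, 44, 45, 46}
Number of generators = φ(47) = 46

Generators of ℤ_47 = {1, 2, 3, 4, 5, 6, 7, 8, 9, 10, 11, 12, 13, 14, 15, 16, 17, 18, 19, 20, 21, 22, 23, 24, 25, 26, 27, 28, 29, 30, 31, 32, 33, 34, 35, 36, 37, 38, 39, 40, 41, 42, 43, 44, 45, 46}


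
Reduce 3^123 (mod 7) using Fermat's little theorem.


Fermat's little theorem: if p is prime and gcd(a,p)=1, then a^(p-1) ≡ 1 (mod p)
p = 7 is prime, gcd(3,7) = 1
Reduce exponent: 123 mod 6 = 3
So 3^123 ≡ 3^3 (mod 7)
3^3 mod 7 = 6

3^123 ≡ 6 (mod 7)


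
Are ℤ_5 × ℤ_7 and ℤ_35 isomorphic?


Comparing ℤ_5 × ℤ_7 and ℤ_35:
gcd(5,7) = 1, so ℤ_5 × ℤ_7 ≅ ℤ_35 (CRT)

Yes, ℤ_5 × ℤ_7 ≅ ℤ_35


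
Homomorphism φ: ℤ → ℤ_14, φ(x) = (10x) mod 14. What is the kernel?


Kernel = preimage of identity
ker(φ) = {x ∈ ℤ : 10x ≡ 0 (mod 14)}. gcd(10,14) = 2, so 10x ≡ 0 (mod 14) ⟺ x ≡ 0 (mod 14/2 = 7). Hence ker(φ) = 7ℤ

ker(φ) = 7ℤ


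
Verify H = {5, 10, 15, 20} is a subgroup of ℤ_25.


Subgroup test for H = {5, 10, 15, 20} in (ℤ_25, +):
(1) 0 ∈ H? No
(2) Closure: for all a,b ∈ H, (a+b) mod 25 ∈ H? No  [counterexample: 5 + 20 = 0 ∉ H]
(3) Inverses: for all a ∈ H, -a mod 25 ∈ H? Yes

No, H is not a subgroup of ℤ_25


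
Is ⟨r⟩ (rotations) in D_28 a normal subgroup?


H = ⟨r⟩ (rotations) in D_28
The rotation subgroup ⟨r⟩ has index 2 in D_28, so it is normal

Yes, normal subgroup


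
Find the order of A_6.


|A_n| = n!/2 (even permutations)
|A_6| = 6!/2 = 720/2 = 360

|A_6| = 360


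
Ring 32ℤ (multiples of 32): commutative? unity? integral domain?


32ℤ is a commutative ring under +,× but has no multiplicative identity (1 ∉ 32ℤ); it has no zero divisors, but without unity it is not an integral domain
Commutative: Yes
Integral domain: No
Has unity: No

32ℤ (multiples of 32): Commutative=Yes, Unity=No


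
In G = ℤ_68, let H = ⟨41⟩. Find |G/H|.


|⟨41⟩| = n / gcd(41, 68) = 68 / 1 = 68
H is normal (ℤ_68 is abelian).
|G/H| = |G| / |H| = 68 / 68 = 1

|G/H| = 1


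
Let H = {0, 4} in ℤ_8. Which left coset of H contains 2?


2 + H = {2 + h (mod 8) : h ∈ H}
2+0=2, 2+4=6

2 + H = {2, 6}


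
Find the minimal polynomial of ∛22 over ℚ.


∛22 satisfies x³ - 22 = 0, irreducible over ℚ (no rational root; 22 is not a perfect cube)

Minimal polynomial: x³ - 22


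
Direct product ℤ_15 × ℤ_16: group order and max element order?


|ℤ_15 × ℤ_16| = 15 × 16 = 240
Max element order = lcm(15,16) = 240
Cyclic? Yes (gcd=1)

|ℤ_15×ℤ_16| = 240, max element order = 240


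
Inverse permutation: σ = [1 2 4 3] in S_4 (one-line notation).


To find σ⁻¹, swap domain and range:
σ(1) = 1 → σ⁻¹(1) = 1
σ(2) = 2 → σ⁻¹(2) = 2
σ(3) = 4 → σ⁻¹(4) = 3
σ(4) = 3 → σ⁻¹(3) = 4

σ⁻¹ = [1 2 4 3]


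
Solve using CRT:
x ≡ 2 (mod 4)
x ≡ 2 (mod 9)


m₁ = 4, m₂ = 9, gcd = 1, so CRT applies. M = m₁·m₂ = 36
Let M₁ = M/m₁ = 9, M₂ = M/m₂ = 4
Find y₁ ≡ M₁⁻¹ (mod m₁): 9⁻¹ ≡ 1 (mod 4)
Find y₂ ≡ M₂⁻¹ (mod m₂): 4⁻¹ ≡ 7 (mod 9)
x = a₁·M₁·y₁ + a₂·M₂·y₂ = 2·9·1 + 2·4·7 = 74
Reduce mod 36: x ≡ 2
Check: 2 mod 4 = 2 ✓, 2 mod 9 = 2 ✓

x ≡ 2 (mod 36)


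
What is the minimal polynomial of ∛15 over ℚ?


∛15 satisfies x³ - 15 = 0, irreducible over ℚ (no rational root; 15 is not a perfect cube)

Minimal polynomial: x³ - 15


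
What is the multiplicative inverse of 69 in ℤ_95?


Use the extended Euclidean algorithm to write 1 = 69·s + 95·t; then s mod 95 is the inverse.
Euclidean algorithm:
  69 = 0·95 + 69
  95 = 1·69 + 26
  69 = 2·26 + 17
  26 = 1·17 + 9
  17 = 1·9 + 8
  9 = 1·8 + 1
  8 = 8·1 + 0
gcd(69,95) = 1
Back-substitution gives: 69·(-11) + 95·(8) = 1
So 69⁻¹ ≡ -11 ≡ 84 (mod 95)
Check: 69 × 84 = 5796 ≡ 1 (mod 95) ✓

69⁻¹ ≡ 84 (mod 95)


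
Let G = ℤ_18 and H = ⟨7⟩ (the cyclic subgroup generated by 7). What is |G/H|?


|⟨7⟩| = n / gcd(7, 18) = 18 / 1 = 18
H is normal (ℤ_18 is abelian).
|G/H| = |G| / |H| = 18 / 18 = 1

|G/H| = 1


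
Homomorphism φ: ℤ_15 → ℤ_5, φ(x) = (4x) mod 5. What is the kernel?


Kernel = preimage of identity
ker(φ) = {x ∈ ℤ_15 : 4x ≡ 0 (mod 5)}. Since 5 | 15, φ is well-defined. The kernel is the cyclic subgroup ⟨5⟩ of ℤ_15 (order 3), i.e. {0, 5, 10}

ker(φ) = {0, 5, 10}


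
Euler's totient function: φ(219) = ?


Factor n: 219 = 3 × 73
φ(n) = n · ∏(1 - 1/p) over distinct primes p | n
φ(219) = 219 · (1 - 1/3) · (1 - 1/73) = 144

φ(219) = 144


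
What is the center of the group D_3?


Z(G) = {g ∈ G | gx = xg for all x ∈ G}
For odd n, Z(D_n) = {e}: no nontrivial rotation commutes with all reflections

Z(D_3) = {e}


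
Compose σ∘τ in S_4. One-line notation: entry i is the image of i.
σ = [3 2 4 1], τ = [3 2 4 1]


σ∘τ: apply τ first, then σ
1 →τ 3 →σ 4
2 →τ 2 →σ 2
3 →τ 4 →σ 1
4 →τ 1 →σ 3

σ∘τ = [4 2 1 3]


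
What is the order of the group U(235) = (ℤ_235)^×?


U(n) is the group of units mod n; |U(n)| = φ(n)
|U(235)| = φ(235) = 184

|U(235) = (ℤ_235)^×| = 184


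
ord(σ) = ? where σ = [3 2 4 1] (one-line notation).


Cycle decomposition: (1 3 4)
Cycle lengths: 3
Order = lcm(3) = 3

ord(σ) = 3


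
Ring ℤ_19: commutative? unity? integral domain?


ℤ_19 is a commutative ring with unity 1; 19 is prime, so ℤ_19 is a field (hence an integral domain)
Commutative: Yes
Integral domain: Yes
Has unity: Yes

ℤ_19: Commutative=Yes, Unity=Yes


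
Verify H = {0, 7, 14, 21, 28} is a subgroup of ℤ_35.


Subgroup test for H = {0, 7, 14, 21, 28} in (ℤ_35, +):
(1) 0 ∈ H? Yes
(2) Closure: for all a,b ∈ H, (a+b) mod 35 ∈ H? Yes
(3) Inverses: for all a ∈ H, -a mod 35 ∈ H? Yes

Yes, H is a subgroup of ℤ_35


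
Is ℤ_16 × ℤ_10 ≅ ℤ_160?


Comparing ℤ_16 × ℤ_10 and ℤ_160:
gcd(16,10) = 2 ≠ 1. Max element order in ℤ_16×ℤ_10 is lcm(16,10) = 80 < 160, so it has no element of order 160

No, ℤ_16 × ℤ_10 ≇ ℤ_160


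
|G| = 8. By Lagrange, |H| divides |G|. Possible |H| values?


Lagrange's theorem: |H| divides |G|
|G| = 8
Divisors of 8: 1, 2, 4, 8

Possible subgroup orders: {1, 2, 4, 8}


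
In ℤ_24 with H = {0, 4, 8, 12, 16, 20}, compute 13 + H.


13 + H = {13 + h (mod 24) : h ∈ H}
13+0=13, 13+4=17, 13+8=21, 13+12=1, 13+16=5, 13+20=9
13 + H = {1, 5, 9, 13, 17, 21} = 1 + H

13 + H = {1, 5, 9, 13, 17, 21}


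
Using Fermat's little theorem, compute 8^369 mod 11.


Fermat's little theorem: if p is prime and gcd(a,p)=1, then a^(p-1) ≡ 1 (mod p)
p = 11 is prime, gcd(8,11) = 1
Reduce exponent: 369 mod 10 = 9
So 8^369 ≡ 8^9 (mod 11)
8^9 mod 11 = 7

8^369 ≡ 7 (mod 11)


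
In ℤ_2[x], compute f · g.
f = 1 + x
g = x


Expand and collect like terms; reduce coefficients mod 2:
x^0: 1·0 = 0 ≡ 0 (mod 2)
x^1: 1·1 + 1·0 = 1 ≡ 1 (mod 2)
x^2: 1·1 = 1 ≡ 1 (mod 2)
Result: x + x^2

f · g = x + x^2


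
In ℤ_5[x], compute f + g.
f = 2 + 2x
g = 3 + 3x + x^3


Add coefficients mod 5:
x^0: 2 + 3 = 0 (mod 5)
x^1: 2 + 3 = 0 (mod 5)
x^2: 0 + 0 = 0 (mod 5)
x^3: 0 + 1 = 1 (mod 5)
Result: x^3

f + g = x^3


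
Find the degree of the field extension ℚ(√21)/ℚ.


√21 has minimal polynomial x² - 21 (irreducible over ℚ since 21 is squarefree)

[ℚ(√21)/ℚ] = 2


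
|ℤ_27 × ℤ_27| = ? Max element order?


|ℤ_27 × ℤ_27| = 27 × 27 = 729
Max element order = lcm(27,27) = 27
Cyclic? No (gcd=27)

|ℤ_27×ℤ_27| = 729, max element order = 27


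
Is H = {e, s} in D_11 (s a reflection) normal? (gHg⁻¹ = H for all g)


H = {e, s} in D_11 (s a reflection)
r·s·r⁻¹ = sr⁻² ≠ s for n ≥ 3, so {e, s} is not closed under conjugation

No, not a normal subgroup


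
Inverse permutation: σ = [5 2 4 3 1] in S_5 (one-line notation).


To find σ⁻¹, swap domain and range:
σ(1) = 5 → σ⁻¹(5) = 1
σ(2) = 2 → σ⁻¹(2) = 2
σ(3) = 4 → σ⁻¹(4) = 3
σ(4) = 3 → σ⁻¹(3) = 4
σ(5) = 1 → σ⁻¹(1) = 5

σ⁻¹ = [5 2 4 3 1]


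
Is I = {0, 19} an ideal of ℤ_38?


Check ideal conditions for I = {0, 19} in ℤ_38:
(1) I is an additive subgroup? Yes
(2) For r ∈ ℤ_38 and a ∈ I: r·a ∈ I? Yes

Yes, I is an ideal of ℤ_38


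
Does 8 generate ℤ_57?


g generates ℤ_n iff gcd(g, n) = 1
gcd(8, 57) = 1
Since gcd = 1, 8 is a generator.

Yes, 8 generates ℤ_57


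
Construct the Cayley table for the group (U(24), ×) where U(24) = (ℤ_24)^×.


Elements: {1, 5, 7, 11, 13, 17, 19, 23}
Operation: multiplication mod 24
Entry (a, b) = (a × b) mod 24

Cayley table:
   |  1 |  5 |  7 | 11 | 13 | 17 | 19 | 23
 1 |  1 |  5 |  7 | 11 | 13 | 17 | 19 | 23
 5 |  5 |  1 | 11 |  7 | 17 | 13 | 23 | 19
 7 |  7 | 11 |  1 |  5 | 19 | 23 | 13 | 17
11 | 11 |  7 |  5 |  1 | 23 | 19 | 17 | 13
13 | 13 | 17 | 19 | 23 |  1 |  5 |  7 | 11
17 | 17 | 13 | 23 | 19 |  5 |  1 | 11 |  7
19 | 19 | 23 | 13 | 17 |  7 | 11 |  1 |  5
23 | 23 | 19 | 17 | 13 | 11 |  7 |  5 |  1


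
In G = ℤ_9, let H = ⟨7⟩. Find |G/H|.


|⟨7⟩| = n / gcd(7, 9) = 9 / 1 = 9
H is normal (ℤ_9 is abelian).
|G/H| = |G| / |H| = 9 / 9 = 1

|G/H| = 1


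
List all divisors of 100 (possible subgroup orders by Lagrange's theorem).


Lagrange's theorem: |H| divides |G|
|G| = 100
Divisors of 100: 1, 2, 4, 5, 10, 20, 25, 50, 100

Possible subgroup orders: {1, 2, 4, 5, 10, 20, 25, 50, 100}


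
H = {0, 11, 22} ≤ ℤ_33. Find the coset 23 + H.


23 + H = {23 + h (mod 33) : h ∈ H}
23+0=23, 23+11=1, 23+22=12
23 + H = {1, 12, 23} = 1 + H

23 + H = {1, 12, 23}


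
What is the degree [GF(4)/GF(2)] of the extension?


GF(4) = GF(2^2), so the extension degree is 2

[GF(4)/GF(2)] = 2


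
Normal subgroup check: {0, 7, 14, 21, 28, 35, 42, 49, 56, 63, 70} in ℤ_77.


H = {0, 7, 14, 21, 28, 35, 42, 49, 56, 63, 70} in ℤ_77
ℤ_77 is abelian; every subgroup of an abelian group is normal

Yes, normal subgroup


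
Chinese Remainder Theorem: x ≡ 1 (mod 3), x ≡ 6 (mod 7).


m₁ = 3, m₂ = 7, gcd = 1, so CRT applies. M = m₁·m₂ = 21
Let M₁ = M/m₁ = 7, M₂ = M/m₂ = 3
Find y₁ ≡ M₁⁻¹ (mod m₁): 7⁻¹ ≡ 1 (mod 3)
Find y₂ ≡ M₂⁻¹ (mod m₂): 3⁻¹ ≡ 5 (mod 7)
x = a₁·M₁·y₁ + a₂·M₂·y₂ = 1·7·1 + 6·3·5 = 97
Reduce mod 21: x ≡ 13
Check: 13 mod 3 = 1 ✓, 13 mod 7 = 6 ✓

x ≡ 13 (mod 21)


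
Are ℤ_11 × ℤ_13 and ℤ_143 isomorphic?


Comparing ℤ_11 × ℤ_13 and ℤ_143:
gcd(11,13) = 1, so ℤ_11 × ℤ_13 ≅ ℤ_143 (CRT)

Yes, ℤ_11 × ℤ_13 ≅ ℤ_143


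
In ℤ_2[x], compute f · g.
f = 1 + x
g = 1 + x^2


Expand and collect like terms; reduce coefficients mod 2:
x^0: 1·1 = 1 ≡ 1 (mod 2)
x^1: 1·0 + 1·1 = 1 ≡ 1 (mod 2)
x^2: 1·1 + 1·0 = 1 ≡ 1 (mod 2)
x^3: 1·1 = 1 ≡ 1 (mod 2)
Result: 1 + x + x^2 + x^3

f · g = 1 + x + x^2 + x^3


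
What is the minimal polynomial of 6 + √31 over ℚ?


Let α = 6 + √31. Then α - 6 = √31, so (α - 6)² = 31, giving α² - 12α + 5 = 0. Degree 2 and α ∉ ℚ, so this is the minimal polynomial.

Minimal polynomial: x² - 12x + 5


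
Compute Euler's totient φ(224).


Factor n: 224 = 2^5 × 7
φ(n) = n · ∏(1 - 1/p) over distinct primes p | n
φ(224) = 224 · (1 - 1/2) · (1 - 1/7) = 96

φ(224) = 96


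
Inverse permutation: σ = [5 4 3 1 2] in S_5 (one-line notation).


To find σ⁻¹, swap domain and range:
σ(1) = 5 → σ⁻¹(5) = 1
σ(2) = 4 → σ⁻¹(4) = 2
σ(3) = 3 → σ⁻¹(3) = 3
σ(4) = 1 → σ⁻¹(1) = 4
σ(5) = 2 → σ⁻¹(2) = 5

σ⁻¹ = [4 5 3 2 1]


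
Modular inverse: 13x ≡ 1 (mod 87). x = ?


Use the extended Euclidean algorithm to write 1 = 13·s + 87·t; then s mod 87 is the inverse.
Euclidean algorithm:
  13 = 0·87 + 13
  87 = 6·13 + 9
  13 = 1·9 + 4
  9 = 2·4 + 1
  4 = 4·1 + 0
gcd(13,87) = 1
Back-substitution gives: 13·(-20) + 87·(3) = 1
So 13⁻¹ ≡ -20 ≡ 67 (mod 87)
Check: 13 × 67 = 871 ≡ 1 (mod 87) ✓

13⁻¹ ≡ 67 (mod 87)


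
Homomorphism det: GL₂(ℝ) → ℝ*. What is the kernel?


Kernel = preimage of identity
ker(det) = {A | det(A) = 1} = SL₂(ℝ)

ker(det) = SL₂(ℝ)


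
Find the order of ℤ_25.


ℤ_n has n elements.

|ℤ_25| = 25


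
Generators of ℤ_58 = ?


g generates ℤ_n iff gcd(g,n) = 1
Prime factors of 58: 2, 29
Generators are g ∈ {1,...,57} not divisible by any of these primes.
Generators: {1, 3, 5, 7, 9, 11, 13, 15, 17, 19, 21, 23, 25, 27, 31, 33, 35, 37, 39, 41, 43, 45, 47, 49, 51, 53, 55, 57}
Number of generators = φ(58) = 28

Generators of ℤ_58 = {1, 3, 5, 7, 9, 11, 13, 15, 17, 19, 21, 23, 25, 27, 31, 33, 35, 37, 39, 41, 43, 45, 47, 49, 51, 53, 55, 57}


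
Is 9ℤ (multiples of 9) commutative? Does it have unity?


9ℤ is a commutative ring under +,× but has no multiplicative identity (1 ∉ 9ℤ); it has no zero divisors, but without unity it is not an integral domain
Commutative: Yes
Integral domain: No
Has unity: No

9ℤ (multiples of 9): Commutative=Yes, Unity=No


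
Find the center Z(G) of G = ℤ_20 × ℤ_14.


Z(G) = {g ∈ G | gx = xg for all x ∈ G}
Direct product of abelian groups is abelian, so Z(G) = G

Z(ℤ_20 × ℤ_14) = ℤ_20 × ℤ_14


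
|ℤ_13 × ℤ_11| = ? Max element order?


|ℤ_13 × ℤ_11| = 13 × 11 = 143
Max element order = lcm(13,11) = 143
Cyclic? Yes (gcd=1)

|ℤ_13×ℤ_11| = 143, max element order = 143


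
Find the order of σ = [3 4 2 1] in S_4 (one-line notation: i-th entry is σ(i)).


Cycle decomposition: (1 3 2 4)
Cycle lengths: 4
Order = lcm(4) = 4

ord(σ) = 4


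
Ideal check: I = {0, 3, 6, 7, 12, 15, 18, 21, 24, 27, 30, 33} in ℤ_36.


Check ideal conditions for I = {0, 3, 6, 7, 12, 15, 18, 21, 24, 27, 30, 33} in ℤ_36:
(1) I is an additive subgroup? No
(2) For r ∈ ℤ_36 and a ∈ I: r·a ∈ I? No  [counterexample: r=2, a=7, r·a mod 36 = 14 ∉ I]

No, I is not an ideal of ℤ_36


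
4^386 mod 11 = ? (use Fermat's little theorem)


Fermat's little theorem: if p is prime and gcd(a,p)=1, then a^(p-1) ≡ 1 (mod p)
p = 11 is prime, gcd(4,11) = 1
Reduce exponent: 386 mod 10 = 6
So 4^386 ≡ 4^6 (mod 11)
4^6 mod 11 = 4

4^386 ≡ 4 (mod 11)


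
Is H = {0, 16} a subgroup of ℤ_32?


Subgroup test for H = {0, 16} in (ℤ_32, +):
(1) 0 ∈ H? Yes
(2) Closure: for all a,b ∈ H, (a+b) mod 32 ∈ H? Yes
(3) Inverses: for all a ∈ H, -a mod 32 ∈ H? Yes

Yes, H is a subgroup of ℤ_32


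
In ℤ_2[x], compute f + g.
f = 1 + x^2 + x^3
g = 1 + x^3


Add coefficients mod 2:
x^0: 1 + 1 = 0 (mod 2)
x^1: 0 + 0 = 0 (mod 2)
x^2: 1 + 0 = 1 (mod 2)
x^3: 1 + 1 = 0 (mod 2)
Result: x^2

f + g = x^2


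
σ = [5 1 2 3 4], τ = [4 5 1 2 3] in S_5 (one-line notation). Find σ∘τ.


σ∘τ: apply τ first, then σ
1 →τ 4 →σ 3
2 →τ 5 →σ 4
3 →τ 1 →σ 5
4 →τ 2 →σ 1
5 →τ 3 →σ 2

σ∘τ = [3 4 5 1 2]


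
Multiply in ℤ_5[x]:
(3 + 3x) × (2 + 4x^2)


Expand and collect like terms; reduce coefficients mod 5:
x^0: 3·2 = 6 ≡ 1 (mod 5)
x^1: 3·0 + 3·2 = 6 ≡ 1 (mod 5)
x^2: 3·4 + 3·0 = 12 ≡ 2 (mod 5)
x^3: 3·4 = 12 ≡ 2 (mod 5)
Result: 1 + x + 2x^2 + 2x^3

f · g = 1 + x + 2x^2 + 2x^3


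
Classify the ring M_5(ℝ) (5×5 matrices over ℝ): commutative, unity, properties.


Matrix multiplication is non-commutative for n ≥ 2; the identity matrix I is the unity; singular matrices give zero divisors, so not an integral domain
Commutative: No
Integral domain: No
Has unity: Yes

M_5(ℝ) (5×5 matrices over ℝ): Commutative=No, Unity=Yes


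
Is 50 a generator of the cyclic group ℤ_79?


g generates ℤ_n iff gcd(g, n) = 1
gcd(50, 79) = 1
Since gcd = 1, 50 is a generator.

Yes, 50 generates ℤ_79


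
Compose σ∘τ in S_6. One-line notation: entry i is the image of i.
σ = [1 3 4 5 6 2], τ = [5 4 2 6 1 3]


σ∘τ: apply τ first, then σ
1 →τ 5 →σ 6
2 →τ 4 →σ 5
3 →τ 2 →σ 3
4 →τ 6 →σ 2
5 →τ 1 →σ 1
6 →τ 3 →σ 4

σ∘τ = [6 5 3 2 1 4]


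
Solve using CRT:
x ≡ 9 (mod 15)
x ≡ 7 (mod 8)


m₁ = 15, m₂ = 8, gcd = 1, so CRT applies. M = m₁·m₂ = 120
Let M₁ = M/m₁ = 8, M₂ = M/m₂ = 15
Find y₁ ≡ M₁⁻¹ (mod m₁): 8⁻¹ ≡ 2 (mod 15)
Find y₂ ≡ M₂⁻¹ (mod m₂): 15⁻¹ ≡ 7 (mod 8)
x = a₁·M₁·y₁ + a₂·M₂·y₂ = 9·8·2 + 7·15·7 = 879
Reduce mod 120: x ≡ 39
Check: 39 mod 15 = 9 ✓, 39 mod 8 = 7 ✓

x ≡ 39 (mod 120)


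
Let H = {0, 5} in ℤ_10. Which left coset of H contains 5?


5 + H = {5 + h (mod 10) : h ∈ H}
5+0=5, 5+5=0
5 + H = {0, 5} = 0 + H

5 + H = {0, 5}


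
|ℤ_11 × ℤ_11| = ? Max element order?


|ℤ_11 × ℤ_11| = 11 × 11 = 121
Max element order = lcm(11,11) = 11
Cyclic? No (gcd=11)

|ℤ_11×ℤ_11| = 121, max element order = 11


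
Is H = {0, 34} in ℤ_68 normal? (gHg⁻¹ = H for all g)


H = {0, 34} in ℤ_68
ℤ_68 is abelian; every subgroup of an abelian group is normal

Yes, normal subgroup


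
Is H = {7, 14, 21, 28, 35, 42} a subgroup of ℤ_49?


Subgroup test for H = {7, 14, 21, 28, 35, 42} in (ℤ_49, +):
(1) 0 ∈ H? No
(2) Closure: for all a,b ∈ H, (a+b) mod 49 ∈ H? No  [counterexample: 7 + 42 = 0 ∉ H]
(3) Inverses: for all a ∈ H, -a mod 49 ∈ H? Yes

No, H is not a subgroup of ℤ_49


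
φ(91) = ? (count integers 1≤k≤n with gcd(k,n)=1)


Factor n: 91 = 7 × 13
φ(n) = n · ∏(1 - 1/p) over distinct primes p | n
φ(91) = 91 · (1 - 1/7) · (1 - 1/13) = 72

φ(91) = 72


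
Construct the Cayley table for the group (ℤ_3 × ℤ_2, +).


Elements: {(0,0), (0,1), (1,0), (1,1), (2,0), (2,1)}
Operation: componentwise addition mod (3, 2)
Entry (a, b) = ((a₁+b₁) mod 3, (a₂+b₂) mod 2)

Cayley table:
      | (0,0) | (0,1) | (1,0) | (1,1) | (2,0) | (2,1)
(0,0) | (0,0) | (0,1) | (1,0) | (1,1) | (2,0) | (2,1)
(0,1) | (0,1) | (0,0) | (1,1) | (1,0) | (2,1) | (2,0)
(1,0) | (1,0) | (1,1) | (2,0) | (2,1) | (0,0) | (0,1)
(1,1) | (1,1) | (1,0) | (2,1) | (2,0) | (0,1) | (0,0)
(2,0) | (2,0) | (2,1) | (0,0) | (0,1) | (1,0) | (1,1)
(2,1) | (2,1) | (2,0) | (0,1) | (0,0) | (1,1) | (1,0)


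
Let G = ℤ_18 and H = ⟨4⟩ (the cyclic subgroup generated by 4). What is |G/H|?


|⟨4⟩| = n / gcd(4, 18) = 18 / 2 = 9
H is normal (ℤ_18 is abelian).
|G/H| = |G| / |H| = 18 / 9 = 2

|G/H| = 2


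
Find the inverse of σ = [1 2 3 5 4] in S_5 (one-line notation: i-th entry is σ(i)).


To find σ⁻¹, swap domain and range:
σ(1) = 1 → σ⁻¹(1) = 1
σ(2) = 2 → σ⁻¹(2) = 2
σ(3) = 3 → σ⁻¹(3) = 3
σ(4) = 5 → σ⁻¹(5) = 4
σ(5) = 4 → σ⁻¹(4) = 5

σ⁻¹ = [1 2 3 5 4]


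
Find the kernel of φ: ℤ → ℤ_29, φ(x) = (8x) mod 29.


Kernel = preimage of identity
ker(φ) = {x ∈ ℤ : 8x ≡ 0 (mod 29)}. gcd(8,29) = 1, so 8x ≡ 0 (mod 29) ⟺ x ≡ 0 (mod 29/1 = 29). Hence ker(φ) = 29ℤ

ker(φ) = 29ℤ


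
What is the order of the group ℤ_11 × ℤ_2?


|A × B| = |A| · |B|
|ℤ_11 × ℤ_2| = 11 × 2 = 22

|ℤ_11 × ℤ_2| = 22


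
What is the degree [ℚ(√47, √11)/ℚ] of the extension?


[ℚ(√47,√11):ℚ] = [ℚ(√47,√11):ℚ(√47)]·[ℚ(√47):ℚ] = 2·2 = 4

[ℚ(√47, √11)/ℚ] = 4


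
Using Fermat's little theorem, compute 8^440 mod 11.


Fermat's little theorem: if p is prime and gcd(a,p)=1, then a^(p-1) ≡ 1 (mod p)
p = 11 is prime, gcd(8,11) = 1
Reduce exponent: 440 mod 10 = 0
So 8^440 ≡ 8^0 (mod 11)
8^0 = 1

8^440 ≡ 1 (mod 11)


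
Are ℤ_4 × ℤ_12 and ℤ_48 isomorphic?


Comparing ℤ_4 × ℤ_12 and ℤ_48:
gcd(4,12) = 4 ≠ 1. Max element order in ℤ_4×ℤ_12 is lcm(4,12) = 12 < 48, so it has no element of order 48

No, ℤ_4 × ℤ_12 ≇ ℤ_48


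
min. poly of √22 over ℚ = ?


√22 satisfies x² - 22 = 0, irreducible over ℚ since 22 is squarefree

Minimal polynomial: x² - 22


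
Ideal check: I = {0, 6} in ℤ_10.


Check ideal conditions for I = {0, 6} in ℤ_10:
(1) I is an additive subgroup? No
(2) For r ∈ ℤ_10 and a ∈ I: r·a ∈ I? No  [counterexample: r=2, a=6, r·a mod 10 = 2 ∉ I]

No, I is not an ideal of ℤ_10


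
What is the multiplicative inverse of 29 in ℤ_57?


Use the extended Euclidean algorithm to write 1 = 29·s + 57·t; then s mod 57 is the inverse.
Euclidean algorithm:
  29 = 0·57 + 29
  57 = 1·29 + 28
  29 = 1·28 + 1
  28 = 28·1 + 0
gcd(29,57) = 1
Back-substitution gives: 29·(2) + 57·(-1) = 1
So 29⁻¹ ≡ 2 ≡ 2 (mod 57)
Check: 29 × 2 = 58 ≡ 1 (mod 57) ✓

29⁻¹ ≡ 2 (mod 57)


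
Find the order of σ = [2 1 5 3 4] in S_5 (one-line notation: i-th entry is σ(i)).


Cycle decomposition: (1 2) (3 5 4)
Cycle lengths: 2, 3
Order = lcm(2, 3) = 6

ord(σ) = 6


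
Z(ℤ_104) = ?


Z(G) = {g ∈ G | gx = xg for all x ∈ G}
ℤ_104 is abelian, so Z(G) = G

Z(ℤ_104) = ℤ_104


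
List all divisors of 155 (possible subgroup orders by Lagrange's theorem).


Lagrange's theorem: |H| divides |G|
|G| = 155
Divisors of 155: 1, 5, 31, 155

Possible subgroup orders: {1, 5, 31, 155}


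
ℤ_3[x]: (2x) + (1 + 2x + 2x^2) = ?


Add coefficients mod 3:
x^0: 0 + 1 = 1 (mod 3)
x^1: 2 + 2 = 1 (mod 3)
x^2: 0 + 2 = 2 (mod 3)
Result: 1 + x + 2x^2

f + g = 1 + x + 2x^2


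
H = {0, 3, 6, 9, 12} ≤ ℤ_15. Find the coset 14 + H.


14 + H = {14 + h (mod 15) : h ∈ H}
14+0=14, 14+3=2, 14+6=5, 14+9=8, 14+12=11
14 + H = {2, 5, 8, 11, 14} = 2 + H

14 + H = {2, 5, 8, 11, 14}


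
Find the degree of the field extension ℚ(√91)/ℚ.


√91 has minimal polynomial x² - 91 (irreducible over ℚ since 91 is squarefree)

[ℚ(√91)/ℚ] = 2


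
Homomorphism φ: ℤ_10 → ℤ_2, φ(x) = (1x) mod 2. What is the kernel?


Kernel = preimage of identity
ker(φ) = {x ∈ ℤ_10 : 1x ≡ 0 (mod 2)}. Since 2 | 10, φ is well-defined. The kernel is the cyclic subgroup ⟨2⟩ of ℤ_10 (order 5), i.e. {0, 2, 4, 6, 8}

ker(φ) = {0, 2, 4, 6, 8}


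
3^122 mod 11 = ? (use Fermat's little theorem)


Fermat's little theorem: if p is prime and gcd(a,p)=1, then a^(p-1) ≡ 1 (mod p)
p = 11 is prime, gcd(3,11) = 1
Reduce exponent: 122 mod 10 = 2
So 3^122 ≡ 3^2 (mod 11)
3^2 mod 11 = 9

3^122 ≡ 9 (mod 11)


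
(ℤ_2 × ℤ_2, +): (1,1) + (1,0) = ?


Operation: componentwise addition mod (2, 2)
(1,1) + (1,0) = ((a₁+b₁) mod 2, (a₂+b₂) mod 2) with a = (1,1), b = (1,0)

(1,1) + (1,0) = (0,1)


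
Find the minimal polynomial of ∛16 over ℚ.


∛16 satisfies x³ - 16 = 0, irreducible over ℚ (no rational root; 16 is not a perfect cube)

Minimal polynomial: x³ - 16


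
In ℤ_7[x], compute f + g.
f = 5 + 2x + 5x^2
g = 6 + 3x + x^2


Add coefficients mod 7:
x^0: 5 + 6 = 4 (mod 7)
x^1: 2 + 3 = 5 (mod 7)
x^2: 5 + 1 = 6 (mod 7)
Result: 4 + 5x + 6x^2

f + g = 4 + 5x + 6x^2


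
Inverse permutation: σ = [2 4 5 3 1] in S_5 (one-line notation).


To find σ⁻¹, swap domain and range:
σ(1) = 2 → σ⁻¹(2) = 1
σ(2) = 4 → σ⁻¹(4) = 2
σ(3) = 5 → σ⁻¹(5) = 3
σ(4) = 3 → σ⁻¹(3) = 4
σ(5) = 1 → σ⁻¹(1) = 5

σ⁻¹ = [5 1 4 2 3]


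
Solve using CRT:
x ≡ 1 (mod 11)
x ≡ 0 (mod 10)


m₁ = 11, m₂ = 10, gcd = 1, so CRT applies. M = m₁·m₂ = 110
Let M₁ = M/m₁ = 10, M₂ = M/m₂ = 11
Find y₁ ≡ M₁⁻¹ (mod m₁): 10⁻¹ ≡ 10 (mod 11)
Find y₂ ≡ M₂⁻¹ (mod m₂): 11⁻¹ ≡ 1 (mod 10)
x = a₁·M₁·y₁ + a₂·M₂·y₂ = 1·10·10 + 0·11·1 = 100
Reduce mod 110: x ≡ 100
Check: 100 mod 11 = 1 ✓, 100 mod 10 = 0 ✓

x ≡ 100 (mod 110)


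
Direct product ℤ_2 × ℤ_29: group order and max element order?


|ℤ_2 × ℤ_29| = 2 × 29 = 58
Max element order = lcm(2,29) = 58
Cyclic? Yes (gcd=1)

|ℤ_2×ℤ_29| = 58, max element order = 58


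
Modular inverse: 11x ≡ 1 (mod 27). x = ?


Use the extended Euclidean algorithm to write 1 = 11·s + 27·t; then s mod 27 is the inverse.
Euclidean algorithm:
  11 = 0·27 + 11
  27 = 2·11 + 5
  11 = 2·5 + 1
  5 = 5·1 + 0
gcd(11,27) = 1
Back-substitution gives: 11·(5) + 27·(-2) = 1
So 11⁻¹ ≡ 5 ≡ 5 (mod 27)
Check: 11 × 5 = 55 ≡ 1 (mod 27) ✓

11⁻¹ ≡ 5 (mod 27)


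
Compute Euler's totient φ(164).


Factor n: 164 = 2^2 × 41
φ(n) = n · ∏(1 - 1/p) over distinct primes p | n
φ(164) = 164 · (1 - 1/2) · (1 - 1/41) = 80

φ(164) = 80


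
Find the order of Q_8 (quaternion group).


Q_8 = {±1, ±i, ±j, ±k}
|Q_8| = 8

|Q_8 (quaternion group)| = 8


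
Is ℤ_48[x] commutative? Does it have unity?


ℤ_48 has zero divisors (2·24 ≡ 0), and these lift to constant zero divisors in ℤ_48[x]; so not an integral domain
Commutative: Yes
Integral domain: No
Has unity: Yes

ℤ_48[x]: Commutative=Yes, Unity=Yes


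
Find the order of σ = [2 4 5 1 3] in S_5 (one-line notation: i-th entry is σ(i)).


Cycle decomposition: (1 2 4) (3 5)
Cycle lengths: 3, 2
Order = lcm(3, 2) = 6

ord(σ) = 6


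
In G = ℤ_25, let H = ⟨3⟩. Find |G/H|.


|⟨3⟩| = n / gcd(3, 25) = 25 / 1 = 25
H is normal (ℤ_25 is abelian).
|G/H| = |G| / |H| = 25 / 25 = 1

|G/H| = 1


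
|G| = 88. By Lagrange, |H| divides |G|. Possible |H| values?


Lagrange's theorem: |H| divides |G|
|G| = 88
Divisors of 88: 1, 2, 4, 8, 11, 22, 44, 88

Possible subgroup orders: {1, 2, 4, 8, 11, 22, 44, 88}


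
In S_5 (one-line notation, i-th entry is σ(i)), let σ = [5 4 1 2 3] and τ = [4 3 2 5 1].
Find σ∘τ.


σ∘τ: apply τ first, then σ
1 →τ 4 →σ 2
2 →τ 3 →σ 1
3 →τ 2 →σ 4
4 →τ 5 →σ 3
5 →τ 1 →σ 5

σ∘τ = [2 1 4 3 5]


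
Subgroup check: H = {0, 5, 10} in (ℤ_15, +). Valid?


Subgroup test for H = {0, 5, 10} in (ℤ_15, +):
(1) 0 ∈ H? Yes
(2) Closure: for all a,b ∈ H, (a+b) mod 15 ∈ H? Yes
(3) Inverses: for all a ∈ H, -a mod 15 ∈ H? Yes

Yes, H is a subgroup of ℤ_15


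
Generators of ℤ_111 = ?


g generates ℤ_n iff gcd(g,n) = 1
Prime factors of 111: 3, 37
Generators are g ∈ {1,...,110} not divisible by any of these primes.
Generators: {1, 2, 4, 5, 7, 8, 10, 11, 13, 14, 16, 17, 19, 20, 22, 23, 25, 26, 28, 29, 31, 32, 34, 35, 38, 40, 41, 43, 44, 46, 47, 49, 50, 52, 53, 55, 56, 58, 59, 61, 62, 64, 65, 67, 68, 70, 71, 73, 76, 77, 79, 80, 82, 83, 85, 86, 88, 89, 91, 92, 94, 95, 97, 98, 100, 101, 103, 104, 106, 107, 109, 110}
Number of generators = φ(111) = 72

Generators of ℤ_111 = {1, 2, 4, 5, 7, 8, 10, 11, 13, 14, 16, 17, 19, 20, 22, 23, 25, 26, 28, 29, 31, 32, 34, 35, 38, 40, 41, 43, 44, 46, 47, 49, 50, 52, 53, 55, 56, 58, 59, 61, 62, 64, 65, 67, 68, 70, 71, 73, 76, 77, 79, 80, 82, 83, 85, 86, 88, 89, 91, 92, 94, 95, 97, 98, 100, 101, 103, 104, 106, 107, 109, 110}


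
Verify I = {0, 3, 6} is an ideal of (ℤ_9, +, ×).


Check ideal conditions for I = {0, 3, 6} in ℤ_9:
(1) I is an additive subgroup? Yes
(2) For r ∈ ℤ_9 and a ∈ I: r·a ∈ I? Yes

Yes, I is an ideal of ℤ_9


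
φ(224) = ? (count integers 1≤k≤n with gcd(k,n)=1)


Factor n: 224 = 2^5 × 7
φ(n) = n · ∏(1 - 1/p) over distinct primes p | n
φ(224) = 224 · (1 - 1/2) · (1 - 1/7) = 96

φ(224) = 96


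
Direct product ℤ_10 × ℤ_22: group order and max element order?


|ℤ_10 × ℤ_22| = 10 × 22 = 220
Max element order = lcm(10,22) = 110
Cyclic? No (gcd=2)

|ℤ_10×ℤ_22| = 220, max element order = 110


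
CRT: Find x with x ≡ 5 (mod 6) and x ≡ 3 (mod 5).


m₁ = 6, m₂ = 5, gcd = 1, so CRT applies. M = m₁·m₂ = 30
Let M₁ = M/m₁ = 5, M₂ = M/m₂ = 6
Find y₁ ≡ M₁⁻¹ (mod m₁): 5⁻¹ ≡ 5 (mod 6)
Find y₂ ≡ M₂⁻¹ (mod m₂): 6⁻¹ ≡ 1 (mod 5)
x = a₁·M₁·y₁ + a₂·M₂·y₂ = 5·5·5 + 3·6·1 = 143
Reduce mod 30: x ≡ 23
Check: 23 mod 6 = 5 ✓, 23 mod 5 = 3 ✓

x ≡ 23 (mod 30)


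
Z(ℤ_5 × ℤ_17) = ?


Z(G) = {g ∈ G | gx = xg for all x ∈ G}
Direct product of abelian groups is abelian, so Z(G) = G

Z(ℤ_5 × ℤ_17) = ℤ_5 × ℤ_17


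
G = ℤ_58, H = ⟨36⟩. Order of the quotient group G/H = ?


|⟨36⟩| = n / gcd(36, 58) = 58 / 2 = 29
H is normal (ℤ_58 is abelian).
|G/H| = |G| / |H| = 58 / 29 = 2

|G/H| = 2


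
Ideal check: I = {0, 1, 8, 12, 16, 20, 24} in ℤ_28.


Check ideal conditions for I = {0, 1, 8, 12, 16, 20, 24} in ℤ_28:
(1) I is an additive subgroup? No
(2) For r ∈ ℤ_28 and a ∈ I: r·a ∈ I? No  [counterexample: r=2, a=1, r·a mod 28 = 2 ∉ I]

No, I is not an ideal of ℤ_28


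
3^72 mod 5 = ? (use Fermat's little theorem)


Fermat's little theorem: if p is prime and gcd(a,p)=1, then a^(p-1) ≡ 1 (mod p)
p = 5 is prime, gcd(3,5) = 1
Reduce exponent: 72 mod 4 = 0
So 3^72 ≡ 3^0 (mod 5)
3^0 = 1

3^72 ≡ 1 (mod 5)


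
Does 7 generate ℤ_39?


g generates ℤ_n iff gcd(g, n) = 1
gcd(7, 39) = 1
Since gcd = 1, 7 is a generator.

Yes, 7 generates ℤ_39


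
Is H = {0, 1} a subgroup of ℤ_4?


Subgroup test for H = {0, 1} in (ℤ_4, +):
(1) 0 ∈ H? Yes
(2) Closure: for all a,b ∈ H, (a+b) mod 4 ∈ H? No  [counterexample: 1 + 1 = 2 ∉ H]
(3) Inverses: for all a ∈ H, -a mod 4 ∈ H? No

No, H is not a subgroup of ℤ_4


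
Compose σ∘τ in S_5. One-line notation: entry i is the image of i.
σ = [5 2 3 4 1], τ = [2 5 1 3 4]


σ∘τ: apply τ first, then σ
1 →τ 2 →σ 2
2 →τ 5 →σ 1
3 →τ 1 →σ 5
4 →τ 3 →σ 3
5 →τ 4 →σ 4

σ∘τ = [2 1 5 3 4]


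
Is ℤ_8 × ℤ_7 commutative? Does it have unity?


Direct product ring; commutative with unity (1,1); but (1,0)·(0,1) = (0,0) gives zero divisors, so not an integral domain
Commutative: Yes
Integral domain: No
Has unity: Yes

ℤ_8 × ℤ_7: Commutative=Yes, Unity=Yes


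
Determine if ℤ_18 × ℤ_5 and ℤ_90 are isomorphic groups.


Comparing ℤ_18 × ℤ_5 and ℤ_90:
gcd(18,5) = 1, so ℤ_18 × ℤ_5 ≅ ℤ_90 (CRT)

Yes, ℤ_18 × ℤ_5 ≅ ℤ_90


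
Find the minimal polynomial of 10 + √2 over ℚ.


Let α = 10 + √2. Then α - 10 = √2, so (α - 10)² = 2, giving α² - 20α + 98 = 0. Degree 2 and α ∉ ℚ, so this is the minimal polynomial.

Minimal polynomial: x² - 20x + 98


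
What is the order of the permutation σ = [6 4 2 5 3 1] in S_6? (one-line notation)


Cycle decomposition: (1 6) (2 4 5 3)
Cycle lengths: 2, 4
Order = lcm(2, 4) = 4

ord(σ) = 4


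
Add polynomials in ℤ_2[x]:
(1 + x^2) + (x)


Add coefficients mod 2:
x^0: 1 + 0 = 1 (mod 2)
x^1: 0 + 1 = 1 (mod 2)
x^2: 1 + 0 = 1 (mod 2)
Result: 1 + x + x^2

f + g = 1 + x + x^2


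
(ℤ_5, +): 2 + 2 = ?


Operation: addition mod 5
2 + 2 = (a + b) mod 5 with a = 2, b = 2

2 + 2 = 4


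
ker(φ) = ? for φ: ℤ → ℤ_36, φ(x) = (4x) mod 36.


Kernel = preimage of identity
ker(φ) = {x ∈ ℤ : 4x ≡ 0 (mod 36)}. gcd(4,36) = 4, so 4x ≡ 0 (mod 36) ⟺ x ≡ 0 (mod 36/4 = 9). Hence ker(φ) = 9ℤ

ker(φ) = 9ℤ


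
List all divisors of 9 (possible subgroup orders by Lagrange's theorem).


Lagrange's theorem: |H| divides |G|
|G| = 9
Divisors of 9: 1, 3, 9

Possible subgroup orders: {1, 3, 9}


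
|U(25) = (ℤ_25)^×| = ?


U(n) is the group of units mod n; |U(n)| = φ(n)
|U(25)| = φ(25) = 20

|U(25) = (ℤ_25)^×| = 20


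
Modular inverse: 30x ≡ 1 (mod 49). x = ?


Use the extended Euclidean algorithm to write 1 = 30·s + 49·t; then s mod 49 is the inverse.
Euclidean algorithm:
  30 = 0·49 + 30
  49 = 1·30 + 19
  30 = 1·19 + 11
  19 = 1·11 + 8
  11 = 1·8 + 3
  8 = 2·3 + 2
  3 = 1·2 + 1
  2 = 2·1 + 0
gcd(30,49) = 1
Back-substitution gives: 30·(18) + 49·(-11) = 1
So 30⁻¹ ≡ 18 ≡ 18 (mod 49)
Check: 30 × 18 = 540 ≡ 1 (mod 49) ✓

30⁻¹ ≡ 18 (mod 49)


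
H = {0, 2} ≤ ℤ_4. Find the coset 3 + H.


3 + H = {3 + h (mod 4) : h ∈ H}
3+0=3, 3+2=1
3 + H = {1, 3} = 1 + H

3 + H = {1, 3}


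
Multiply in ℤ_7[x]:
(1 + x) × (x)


Expand and collect like terms; reduce coefficients mod 7:
x^0: 1·0 = 0 ≡ 0 (mod 7)
x^1: 1·1 + 1·0 = 1 ≡ 1 (mod 7)
x^2: 1·1 = 1 ≡ 1 (mod 7)
Result: x + x^2

f · g = x + x^2


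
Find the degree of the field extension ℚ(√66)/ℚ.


√66 has minimal polynomial x² - 66 (irreducible over ℚ since 66 is squarefree)

[ℚ(√66)/ℚ] = 2


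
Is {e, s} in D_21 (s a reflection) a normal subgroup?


H = {e, s} in D_21 (s a reflection)
r·s·r⁻¹ = sr⁻² ≠ s for n ≥ 3, so {e, s} is not closed under conjugation

No, not a normal subgroup


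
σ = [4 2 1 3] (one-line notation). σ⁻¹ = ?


To find σ⁻¹, swap domain and range:
σ(1) = 4 → σ⁻¹(4) = 1
σ(2) = 2 → σ⁻¹(2) = 2
σ(3) = 1 → σ⁻¹(1) = 3
σ(4) = 3 → σ⁻¹(3) = 4

σ⁻¹ = [3 2 4 1]


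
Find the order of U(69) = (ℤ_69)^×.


U(n) is the group of units mod n; |U(n)| = φ(n)
|U(69)| = φ(69) = 44

|U(69) = (ℤ_69)^×| = 44


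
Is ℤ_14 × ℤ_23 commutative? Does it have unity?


Direct product ring; commutative with unity (1,1); but (1,0)·(0,1) = (0,0) gives zero divisors, so not an integral domain
Commutative: Yes
Integral domain: No
Has unity: Yes

ℤ_14 × ℤ_23: Commutative=Yes, Unity=Yes


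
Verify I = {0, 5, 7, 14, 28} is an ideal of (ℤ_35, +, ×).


Check ideal conditions for I = {0, 5, 7, 14, 28} in ℤ_35:
(1) I is an additive subgroup? No
(2) For r ∈ ℤ_35 and a ∈ I: r·a ∈ I? No  [counterexample: r=2, a=5, r·a mod 35 = 10 ∉ I]

No, I is not an ideal of ℤ_35


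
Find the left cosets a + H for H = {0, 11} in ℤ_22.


H = {0, 11}, |H| = 2
Number of cosets = |G|/|H| = 22/2 = 11
0 + H = {0, 11}
1 + H = {1, 12}
2 + H = {2, 13}
3 + H = {3, 14}
4 + H = {4, 15}
5 + H = {5, 16}
6 + H = {6, 17}
7 + H = {7, 18}
8 + H = {8, 19}
9 + H = {9, 20}
10 + H = {10, 21}

Cosets: 0+H={0,11}; 1+H={1,12}; 2+H={2,13}; 3+H={3,14}; 4+H={4,15}; 5+H={5,16}; 6+H={6,17}; 7+H={7,18}; 8+H={8,19}; 9+H={9,20}; 10+H={10,21}


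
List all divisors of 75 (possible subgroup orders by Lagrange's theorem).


Lagrange's theorem: |H| divides |G|
|G| = 75
Divisors of 75: 1, 3, 5, 15, 25, 75

Possible subgroup orders: {1, 3, 5, 15, 25, 75}


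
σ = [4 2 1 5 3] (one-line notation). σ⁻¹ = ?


To find σ⁻¹, swap domain and range:
σ(1) = 4 → σ⁻¹(4) = 1
σ(2) = 2 → σ⁻¹(2) = 2
σ(3) = 1 → σ⁻¹(1) = 3
σ(4) = 5 → σ⁻¹(5) = 4
σ(5) = 3 → σ⁻¹(3) = 5

σ⁻¹ = [3 2 5 1 4]


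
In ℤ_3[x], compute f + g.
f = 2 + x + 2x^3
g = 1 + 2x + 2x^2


Add coefficients mod 3:
x^0: 2 + 1 = 0 (mod 3)
x^1: 1 + 2 = 0 (mod 3)
x^2: 0 + 2 = 2 (mod 3)
x^3: 2 + 0 = 2 (mod 3)
Result: 2x^2 + 2x^3

f + g = 2x^2 + 2x^3


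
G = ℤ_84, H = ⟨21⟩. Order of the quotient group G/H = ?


|⟨21⟩| = n / gcd(21, 84) = 84 / 21 = 4
H is normal (ℤ_84 is abelian).
|G/H| = |G| / |H| = 84 / 4 = 21

|G/H| = 21


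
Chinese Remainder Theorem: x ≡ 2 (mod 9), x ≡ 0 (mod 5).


m₁ = 9, m₂ = 5, gcd = 1, so CRT applies. M = m₁·m₂ = 45
Let M₁ = M/m₁ = 5, M₂ = M/m₂ = 9
Find y₁ ≡ M₁⁻¹ (mod m₁): 5⁻¹ ≡ 2 (mod 9)
Find y₂ ≡ M₂⁻¹ (mod m₂): 9⁻¹ ≡ 4 (mod 5)
x = a₁·M₁·y₁ + a₂·M₂·y₂ = 2·5·2 + 0·9·4 = 20
Reduce mod 45: x ≡ 20
Check: 20 mod 9 = 2 ✓, 20 mod 5 = 0 ✓

x ≡ 20 (mod 45)


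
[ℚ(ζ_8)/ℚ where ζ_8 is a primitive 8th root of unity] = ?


[ℚ(ζ_n):ℚ] = deg Φ_n(x) = φ(n). Here φ(8) = 4

[ℚ(ζ_8)/ℚ where ζ_8 is a primitive 8th root of unity] = 4


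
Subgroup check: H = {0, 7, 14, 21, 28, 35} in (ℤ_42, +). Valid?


Subgroup test for H = {0, 7, 14, 21, 28, 35} in (ℤ_42, +):
(1) 0 ∈ H? Yes
(2) Closure: for all a,b ∈ H, (a+b) mod 42 ∈ H? Yes
(3) Inverses: for all a ∈ H, -a mod 42 ∈ H? Yes

Yes, H is a subgroup of ℤ_42


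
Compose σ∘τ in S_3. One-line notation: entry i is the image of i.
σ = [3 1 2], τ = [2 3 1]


σ∘τ: apply τ first, then σ
1 →τ 2 →σ 1
2 →τ 3 →σ 2
3 →τ 1 →σ 3

σ∘τ = [1 2 3]


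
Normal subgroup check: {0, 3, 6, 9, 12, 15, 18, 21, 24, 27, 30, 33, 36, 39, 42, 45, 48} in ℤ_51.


H = {0, 3, 6, 9, 12, 15, 18, 21, 24, 27, 30, 33, 36, 39, 42, 45, 48} in ℤ_51
ℤ_51 is abelian; every subgroup of an abelian group is normal

Yes, normal subgroup


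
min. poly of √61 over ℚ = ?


√61 satisfies x² - 61 = 0, irreducible over ℚ since 61 is squarefree

Minimal polynomial: x² - 61


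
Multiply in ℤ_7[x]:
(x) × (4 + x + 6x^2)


Expand and collect like terms; reduce coefficients mod 7:
x^0: 0·4 = 0 ≡ 0 (mod 7)
x^1: 0·1 + 1·4 = 4 ≡ 4 (mod 7)
x^2: 0·6 + 1·1 = 1 ≡ 1 (mod 7)
x^3: 1·6 = 6 ≡ 6 (mod 7)
Result: 4x + x^2 + 6x^3

f · g = 4x + x^2 + 6x^3


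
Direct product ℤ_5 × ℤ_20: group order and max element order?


|ℤ_5 × ℤ_20| = 5 × 20 = 100
Max element order = lcm(5,20) = 20
Cyclic? No (gcd=5)

|ℤ_5×ℤ_20| = 100, max element order = 20


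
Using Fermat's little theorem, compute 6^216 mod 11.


Fermat's little theorem: if p is prime and gcd(a,p)=1, then a^(p-1) ≡ 1 (mod p)
p = 11 is prime, gcd(6,11) = 1
Reduce exponent: 216 mod 10 = 6
So 6^216 ≡ 6^6 (mod 11)
6^6 mod 11 = 5

6^216 ≡ 5 (mod 11)


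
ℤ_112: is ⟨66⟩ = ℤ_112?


g generates ℤ_n iff gcd(g, n) = 1
gcd(66, 112) = 2
Since gcd = 2 ≠ 1, ⟨66⟩ has order 56 < 112, so 66 is not a generator.

No, 66 does not generate ℤ_112


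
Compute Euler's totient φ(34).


Factor n: 34 = 2 × 17
φ(n) = n · ∏(1 - 1/p) over distinct primes p | n
φ(34) = 34 · (1 - 1/2) · (1 - 1/17) = 16

φ(34) = 16


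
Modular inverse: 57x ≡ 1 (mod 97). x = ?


Use the extended Euclidean algorithm to write 1 = 57·s + 97·t; then s mod 97 is the inverse.
Euclidean algorithm:
  57 = 0·97 + 57
  97 = 1·57 + 40
  57 = 1·40 + 17
  40 = 2·17 + 6
  17 = 2·6 + 5
  6 = 1·5 + 1
  5 = 5·1 + 0
gcd(57,97) = 1
Back-substitution gives: 57·(-17) + 97·(10) = 1
So 57⁻¹ ≡ -17 ≡ 80 (mod 97)
Check: 57 × 80 = 4560 ≡ 1 (mod 97) ✓

57⁻¹ ≡ 80 (mod 97)


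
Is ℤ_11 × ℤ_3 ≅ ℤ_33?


Comparing ℤ_11 × ℤ_3 and ℤ_33:
gcd(11,3) = 1, so ℤ_11 × ℤ_3 ≅ ℤ_33 (CRT)

Yes, ℤ_11 × ℤ_3 ≅ ℤ_33


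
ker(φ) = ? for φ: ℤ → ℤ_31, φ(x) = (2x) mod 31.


Kernel = preimage of identity
ker(φ) = {x ∈ ℤ : 2x ≡ 0 (mod 31)}. gcd(2,31) = 1, so 2x ≡ 0 (mod 31) ⟺ x ≡ 0 (mod 31/1 = 31). Hence ker(φ) = 31ℤ

ker(φ) = 31ℤ


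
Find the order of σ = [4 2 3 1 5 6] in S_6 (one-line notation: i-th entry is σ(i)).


Cycle decomposition: (1 4)
Cycle lengths: 2
Order = lcm(2) = 2

ord(σ) = 2


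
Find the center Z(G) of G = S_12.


Z(G) = {g ∈ G | gx = xg for all x ∈ G}
S_n is non-abelian for n ≥ 3; Z(S_12) is trivial

Z(S_12) = {e}


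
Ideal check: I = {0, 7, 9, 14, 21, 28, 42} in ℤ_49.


Check ideal conditions for I = {0, 7, 9, 14, 21, 28, 42} in ℤ_49:
(1) I is an additive subgroup? No
(2) For r ∈ ℤ_49 and a ∈ I: r·a ∈ I? No  [counterexample: r=2, a=9, r·a mod 49 = 18 ∉ I]

No, I is not an ideal of ℤ_49


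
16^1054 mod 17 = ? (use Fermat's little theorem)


Fermat's little theorem: if p is prime and gcd(a,p)=1, then a^(p-1) ≡ 1 (mod p)
p = 17 is prime, gcd(16,17) = 1
Reduce exponent: 1054 mod 16 = 14
So 16^1054 ≡ 16^14 (mod 17)
16^14 mod 17 = 1

16^1054 ≡ 1 (mod 17)
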